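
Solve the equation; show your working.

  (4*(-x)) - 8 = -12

Step 1. [(4*(-x)) - 8 = -12] peel the -8: add 8 from each side, so sub: 4*(-x) = -4.
Step 2. [4*(-x) = -4] 4 out front; divide by 4, so div: -x = -1.
Step 3. [-x = -1] flip signs both sides. So neg: x = 1.

Answer: x ∈ {1}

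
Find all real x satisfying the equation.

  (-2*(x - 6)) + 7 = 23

Step 1. [(-2*(x - 6)) + 7 = 23] 7 comes off first (subtract 7), so sub: -2*(x - 6) = 16.
Step 2. [-2*(x - 6) = 16] -2·(inner) — divide through by -2. So div: x - 6 = -8.
Step 3. [x - 6 = -8] peel the -6: add 6 from each side ⇒ sub: x = -2.

Answer: x ∈ {-2}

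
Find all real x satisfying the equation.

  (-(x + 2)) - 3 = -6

Step 1. [(-(x + 2)) - 3 = -6] the outer -3 inverts by adding 3. So sub: -(x + 2) = -3.
Step 2. [-(x + 2) = -3] flip signs both sides, so neg: x + 2 = 3.
Step 3. [x + 2 = 3] the outer +2 inverts by subtracting 2, so sub: x = 1.

Answer: x ∈ {1}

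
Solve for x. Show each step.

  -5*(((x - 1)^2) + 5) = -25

Step 1. [-5*(((x - 1)^2) + 5) = -25] leading coefficient -5: divide by -5 ⇒ div: ((x - 1)^2) + 5 = 5.
Step 2. [((x - 1)^2) + 5 = 5] subtract 5: x sits inside (… + 5) ⇒ sub: (x - 1)^2 = 0.
Step 3. [(x - 1)^2 = 0] LHS squared, RHS 0 ≥ 0: apply √ (±), so sqrt: x - 1 = 0.
Step 4. [x - 1 = 0] the outer -1 inverts by adding 1, so sub: x = 1.

Answer: x ∈ {1}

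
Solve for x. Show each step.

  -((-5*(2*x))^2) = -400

Step 1. [-((-5*(2*x))^2) = -400] flip signs both sides, so neg: (-5*(2*x))^2 = 400.
Step 2. [(-5*(2*x))^2 = 400] 400 ≥ 0, LHS is (·)² — take ±√ ⇒ sqrt: -5*(2*x) = 20 or -20.
Step 3. [-5*(2*x) = 20 or -20] leading coefficient -5: divide by -5. So div: 2*x = -4 or 4.
Step 4. [2*x = -4 or 4] divide by the outer 2, so div: x = -2 or 2.

Answer: x ∈ {-2, 2}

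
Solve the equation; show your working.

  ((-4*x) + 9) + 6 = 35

Step 1. [((-4*x) + 9) + 6 = 35] +6 is outermost — subtract 6 both sides ⇒ sub: (-4*x) + 9 = 29.
Step 2. [(-4*x) + 9 = 29] peel the +9: subtract 9 from each side ⇒ sub: -4*x = 20.
Step 3. [-4*x = 20] -4 out front; divide by -4, so div: x = -5.

Answer: x ∈ {-5}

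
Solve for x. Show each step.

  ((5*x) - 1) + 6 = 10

Step 1. [((5*x) - 1) + 6 = 10] the outer +6 inverts by subtracting 6. So sub: (5*x) - 1 = 4.
Step 2. [(5*x) - 1 = 4] 1 comes off first (add 1), so sub: 5*x = 5.
Step 3. [5*x = 5] divide by the outer 5. So div: x = 1.

Answer: x ∈ {1}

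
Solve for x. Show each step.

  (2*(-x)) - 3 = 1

Step 1. [(2*(-x)) - 3 = 1] 3 comes off first (add 3) ⇒ sub: 2*(-x) = 4.
Step 2. [2*(-x) = 4] 2·(inner) — divide through by 2, so div: -x = 2.
Step 3. [-x = 2] LHS negated; negate both sides. So neg: x = -2.

Answer: x ∈ {-2}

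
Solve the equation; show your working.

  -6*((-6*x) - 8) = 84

Step 1. [-6*((-6*x) - 8) = 84] divide by the outer -6 ⇒ div: (-6*x) - 8 = -14.
Step 2. [(-6*x) - 8 = -14] peel the -8: add 8 from each side. So sub: -6*x = -6.
Step 3. [-6*x = -6] leading coefficient -6: divide by -6, so div: x = 1.

Answer: x ∈ {1}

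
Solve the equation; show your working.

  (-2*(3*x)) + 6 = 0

Step 1. [(-2*(3*x)) + 6 = 0] -2 | LHS and -2 | 0: pull -2 out, so factor: (3*x) - 3 = 0.
Step 2. [(3*x) - 3 = 0] the outer -3 inverts by adding 3, so sub: 3*x = 3.
Step 3. [3*x = 3] leading coefficient 3: divide by 3, so div: x = 1.

Answer: x ∈ {1}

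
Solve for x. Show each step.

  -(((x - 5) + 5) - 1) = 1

Step 1. [-(((x - 5) + 5) - 1) = 1] LHS negated; negate both sides. So neg: ((x - 5) + 5) - 1 = -1.
Step 2. [((x - 5) + 5) - 1 = -1] -1 is outermost — add 1 both sides. So sub: (x - 5) + 5 = 0.
Step 3. [(x - 5) + 5 = 0] 5 comes off first (subtract 5), so sub: x - 5 = -5.
Step 4. [x - 5 = -5] 5 comes off first (add 5) ⇒ sub: x = 0.

Answer: x ∈ {0}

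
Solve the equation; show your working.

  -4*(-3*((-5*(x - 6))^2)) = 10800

Step 1. [-4*(-3*((-5*(x - 6))^2)) = 10800] -4·(inner) — divide through by -4. So div: -3*((-5*(x - 6))^2) = -2700.
Step 2. [-3*((-5*(x - 6))^2) = -2700] LHS = -3·(…); ÷-3 both sides, so div: (-5*(x - 6))^2 = 900.
Step 3. [(-5*(x - 6))^2 = 900] 900 ≥ 0, LHS is (·)² — take ±√. So sqrt: -5*(x - 6) = 30 or -30.
Step 4. [-5*(x - 6) = 30 or -30] -5 out front; divide by -5, so div: x - 6 = -6 or 6.
Step 5. [x - 6 = -6 or 6] peel the -6: add 6 from each side. So sub: x = 0 or 12.

Answer: x ∈ {0, 12}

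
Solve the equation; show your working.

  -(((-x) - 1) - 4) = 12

Step 1. [-(((-x) - 1) - 4) = 12] flip signs both sides, so neg: ((-x) - 1) - 4 = -12.
Step 2. [((-x) - 1) - 4 = -12] add 4: x sits inside (… - 4). So sub: (-x) - 1 = -8.
Step 3. [(-x) - 1 = -8] 1 comes off first (add 1) ⇒ sub: -x = -7.
Step 4. [-x = -7] flip signs both sides. So neg: x = 7.

Answer: x ∈ {7}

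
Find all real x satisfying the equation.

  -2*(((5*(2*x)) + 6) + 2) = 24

Step 1. [-2*(((5*(2*x)) + 6) + 2) = 24] leading coefficient -2: divide by -2. So div: ((5*(2*x)) + 6) + 2 = -12.
Step 2. [((5*(2*x)) + 6) + 2 = -12] the outer +2 inverts by subtracting 2, so sub: (5*(2*x)) + 6 = -14.
Step 3. [(5*(2*x)) + 6 = -14] peel the +6: subtract 6 from each side, so sub: 5*(2*x) = -20.
Step 4. [5*(2*x) = -20] LHS = 5·(…); ÷5 both sides, so div: 2*x = -4.
Step 5. [2*x = -4] 2 out front; divide by 2, so div: x = -2.

Answer: x ∈ {-2}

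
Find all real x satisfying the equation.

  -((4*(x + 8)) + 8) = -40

Step 1. [-((4*(x + 8)) + 8) = -40] flip signs both sides, so neg: (4*(x + 8)) + 8 = 40.
Step 2. [(4*(x + 8)) + 8 = 40] the outer +8 inverts by subtracting 8 ⇒ sub: 4*(x + 8) = 32.
Step 3. [4*(x + 8) = 32] 4 out front; divide by 4 ⇒ div: x + 8 = 8.
Step 4. [x + 8 = 8] the outer +8 inverts by subtracting 8 ⇒ sub: x = 0.

Answer: x ∈ {0}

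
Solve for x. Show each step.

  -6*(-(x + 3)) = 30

Step 1. [-6*(-(x + 3)) = 30] -6 out front; divide by -6, so div: -(x + 3) = -5.
Step 2. [-(x + 3) = -5] leading − — multiply by −1. So neg: x + 3 = 5.
Step 3. [x + 3 = 5] +3 is outermost — subtract 3 both sides ⇒ sub: x = 2.

Answer: x ∈ {2}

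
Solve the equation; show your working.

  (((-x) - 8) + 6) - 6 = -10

Step 1. [(((-x) - 8) + 6) - 6 = -10] peel the -6: add 6 from each side. So sub: ((-x) - 8) + 6 = -4.
Step 2. [((-x) - 8) + 6 = -4] peel the +6: subtract 6 from each side, so sub: (-x) - 8 = -10.
Step 3. [(-x) - 8 = -10] peel the -8: add 8 from each side, so sub: -x = -2.
Step 4. [-x = -2] flip signs both sides ⇒ neg: x = 2.

Answer: x ∈ {2}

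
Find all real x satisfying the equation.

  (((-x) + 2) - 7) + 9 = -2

Step 1. [(((-x) + 2) - 7) + 9 = -2] the outer +9 inverts by subtracting 9. So sub: ((-x) + 2) - 7 = -11.
Step 2. [((-x) + 2) - 7 = -11] 7 comes off first (add 7) ⇒ sub: (-x) + 2 = -4.
Step 3. [(-x) + 2 = -4] +2 is outermost — subtract 2 both sides ⇒ sub: -x = -6.
Step 4. [-x = -6] LHS negated; negate both sides. So neg: x = 6.

Answer: x ∈ {6}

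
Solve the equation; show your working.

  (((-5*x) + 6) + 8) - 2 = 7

Step 1. [(((-5*x) + 6) + 8) - 2 = 7] add 2: x sits inside (… - 2) ⇒ sub: ((-5*x) + 6) + 8 = 9.
Step 2. [((-5*x) + 6) + 8 = 9] +8 is outermost — subtract 8 both sides. So sub: (-5*x) + 6 = 1.
Step 3. [(-5*x) + 6 = 1] peel the +6: subtract 6 from each side, so sub: -5*x = -5.
Step 4. [-5*x = -5] -5·(inner) — divide through by -5, so div: x = 1.

Answer: x ∈ {1}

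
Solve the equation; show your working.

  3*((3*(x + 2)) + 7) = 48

Step 1. [3*((3*(x + 2)) + 7) = 48] leading coefficient 3: divide by 3 ⇒ div: (3*(x + 2)) + 7 = 16.
Step 2. [(3*(x + 2)) + 7 = 16] the outer +7 inverts by subtracting 7, so sub: 3*(x + 2) = 9.
Step 3. [3*(x + 2) = 9] divide by the outer 3. So div: x + 2 = 3.
Step 4. [x + 2 = 3] the outer +2 inverts by subtracting 2, so sub: x = 1.

Answer: x ∈ {1}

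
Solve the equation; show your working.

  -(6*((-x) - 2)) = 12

Step 1. [-(6*((-x) - 2)) = 12] leading − — multiply by −1. So neg: 6*((-x) - 2) = -12.
Step 2. [6*((-x) - 2) = -12] 6·(inner) — divide through by 6, so div: (-x) - 2 = -2.
Step 3. [(-x) - 2 = -2] 2 comes off first (add 2) ⇒ sub: -x = 0.
Step 4. [-x = 0] leading − — multiply by −1 ⇒ neg: x = 0.

Answer: x ∈ {0}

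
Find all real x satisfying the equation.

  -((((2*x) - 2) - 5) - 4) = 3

Step 1. [-((((2*x) - 2) - 5) - 4) = 3] leading − — multiply by −1. So neg: (((2*x) - 2) - 5) - 4 = -3.
Step 2. [(((2*x) - 2) - 5) - 4 = -3] 4 comes off first (add 4) ⇒ sub: ((2*x) - 2) - 5 = 1.
Step 3. [((2*x) - 2) - 5 = 1] peel the -5: add 5 from each side ⇒ sub: (2*x) - 2 = 6.
Step 4. [(2*x) - 2 = 6] 2 | LHS and 2 | 6: pull 2 out ⇒ factor: x - 1 = 3.
Step 5. [x - 1 = 3] add 1: x sits inside (… - 1) ⇒ sub: x = 4.

Answer: x ∈ {4}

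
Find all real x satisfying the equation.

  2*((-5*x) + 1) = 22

Step 1. [2*((-5*x) + 1) = 22] LHS = 2·(…); ÷2 both sides, so div: (-5*x) + 1 = 11.
Step 2. [(-5*x) + 1 = 11] +1 is outermost — subtract 1 both sides. So sub: -5*x = 10.
Step 3. [-5*x = 10] -5 out front; divide by -5 ⇒ div: x = -2.

Answer: x ∈ {-2}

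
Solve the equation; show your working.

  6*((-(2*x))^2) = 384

Step 1. [6*((-(2*x))^2) = 384] leading coefficient 6: divide by 6, so div: (-(2*x))^2 = 64.
Step 2. [(-(2*x))^2 = 64] √ both sides: 64 ≥ 0 gives two branches ⇒ sqrt: -(2*x) = 8 or -8.
Step 3. [-(2*x) = 8 or -8] LHS negated; negate both sides ⇒ neg: 2*x = -8 or 8.
Step 4. [2*x = -8 or 8] divide by the outer 2, so div: x = -4 or 4.

Answer: x ∈ {-4, 4}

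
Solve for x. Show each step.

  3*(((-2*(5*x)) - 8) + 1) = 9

Step 1. [3*(((-2*(5*x)) - 8) + 1) = 9] LHS = 3·(…); ÷3 both sides. So div: ((-2*(5*x)) - 8) + 1 = 3.
Step 2. [((-2*(5*x)) - 8) + 1 = 3] 1 comes off first (subtract 1), so sub: (-2*(5*x)) - 8 = 2.
Step 3. [(-2*(5*x)) - 8 = 2] add 8: x sits inside (… - 8), so sub: -2*(5*x) = 10.
Step 4. [-2*(5*x) = 10] -2·(inner) — divide through by -2. So div: 5*x = -5.
Step 5. [5*x = -5] 5 out front; divide by 5 ⇒ div: x = -1.

Answer: x ∈ {-1}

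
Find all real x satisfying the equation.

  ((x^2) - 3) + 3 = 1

Step 1. [((x^2) - 3) + 3 = 1] the outer +3 inverts by subtracting 3, so sub: (x^2) - 3 = -2.
Step 2. [(x^2) - 3 = -2] -3 is outermost — add 3 both sides. So sub: x^2 = 1.
Step 3. [x^2 = 1] √ both sides: 1 ≥ 0 gives two branches. So sqrt: x = 1 or -1.

Answer: x ∈ {-1, 1}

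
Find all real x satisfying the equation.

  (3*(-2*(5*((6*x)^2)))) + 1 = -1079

Step 1. [(3*(-2*(5*((6*x)^2)))) + 1 = -1079] +1 is outermost — subtract 1 both sides. So sub: 3*(-2*(5*((6*x)^2))) = -1080.
Step 2. [3*(-2*(5*((6*x)^2))) = -1080] divide by the outer 3, so div: -2*(5*((6*x)^2)) = -360.
Step 3. [-2*(5*((6*x)^2)) = -360] leading coefficient -2: divide by -2 ⇒ div: 5*((6*x)^2) = 180.
Step 4. [5*((6*x)^2) = 180] LHS = 5·(…); ÷5 both sides, so div: (6*x)^2 = 36.
Step 5. [(6*x)^2 = 36] √ both sides: 36 ≥ 0 gives two branches. So sqrt: 6*x = 6 or -6.
Step 6. [6*x = 6 or -6] LHS = 6·(…); ÷6 both sides, so div: x = 1 or -1.

Answer: x ∈ {-1, 1}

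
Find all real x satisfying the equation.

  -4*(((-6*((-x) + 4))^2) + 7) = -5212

Step 1. [-4*(((-6*((-x) + 4))^2) + 7) = -5212] leading coefficient -4: divide by -4. So div: ((-6*((-x) + 4))^2) + 7 = 1303.
Step 2. [((-6*((-x) + 4))^2) + 7 = 1303] subtract 7: x sits inside (… + 7), so sub: (-6*((-x) + 4))^2 = 1296.
Step 3. [(-6*((-x) + 4))^2 = 1296] 1296 ≥ 0, LHS is (·)² — take ±√ ⇒ sqrt: -6*((-x) + 4) = 36 or -36.
Step 4. [-6*((-x) + 4) = 36 or -36] -6·(inner) — divide through by -6, so div: (-x) + 4 = -6 or 6.
Step 5. [(-x) + 4 = -6 or 6] peel the +4: subtract 4 from each side ⇒ sub: -x = -10 or 2.
Step 6. [-x = -10 or 2] flip signs both sides. So neg: x = 10 or -2.

Answer: x ∈ {-2, 10}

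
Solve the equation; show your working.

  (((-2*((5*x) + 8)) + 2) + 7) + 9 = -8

Step 1. [(((-2*((5*x) + 8)) + 2) + 7) + 9 = -8] subtract 9: x sits inside (… + 9), so sub: ((-2*((5*x) + 8)) + 2) + 7 = -17.
Step 2. [((-2*((5*x) + 8)) + 2) + 7 = -17] +7 is outermost — subtract 7 both sides. So sub: (-2*((5*x) + 8)) + 2 = -24.
Step 3. [(-2*((5*x) + 8)) + 2 = -24] the outer +2 inverts by subtracting 2, so sub: -2*((5*x) + 8) = -26.
Step 4. [-2*((5*x) + 8) = -26] -2·(inner) — divide through by -2 ⇒ div: (5*x) + 8 = 13.
Step 5. [(5*x) + 8 = 13] 8 comes off first (subtract 8), so sub: 5*x = 5.
Step 6. [5*x = 5] divide by the outer 5. So div: x = 1.

Answer: x ∈ {1}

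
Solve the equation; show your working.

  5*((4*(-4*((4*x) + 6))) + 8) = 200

Step 1. [5*((4*(-4*((4*x) + 6))) + 8) = 200] leading coefficient 5: divide by 5 ⇒ div: (4*(-4*((4*x) + 6))) + 8 = 40.
Step 2. [(4*(-4*((4*x) + 6))) + 8 = 40] 8 comes off first (subtract 8), so sub: 4*(-4*((4*x) + 6)) = 32.
Step 3. [4*(-4*((4*x) + 6)) = 32] 4·(inner) — divide through by 4, so div: -4*((4*x) + 6) = 8.
Step 4. [-4*((4*x) + 6) = 8] -4·(inner) — divide through by -4, so div: (4*x) + 6 = -2.
Step 5. [(4*x) + 6 = -2] +6 is outermost — subtract 6 both sides. So sub: 4*x = -8.
Step 6. [4*x = -8] 4 out front; divide by 4 ⇒ div: x = -2.

Answer: x ∈ {-2}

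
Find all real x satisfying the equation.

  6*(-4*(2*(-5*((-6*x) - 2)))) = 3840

Step 1. [6*(-4*(2*(-5*((-6*x) - 2)))) = 3840] divide by the outer 6, so div: -4*(2*(-5*((-6*x) - 2))) = 640.
Step 2. [-4*(2*(-5*((-6*x) - 2))) = 640] -4·(inner) — divide through by -4 ⇒ div: 2*(-5*((-6*x) - 2)) = -160.
Step 3. [2*(-5*((-6*x) - 2)) = -160] 2 out front; divide by 2 ⇒ div: -5*((-6*x) - 2) = -80.
Step 4. [-5*((-6*x) - 2) = -80] divide by the outer -5, so div: (-6*x) - 2 = 16.
Step 5. [(-6*x) - 2 = 16] add 2: x sits inside (… - 2). So sub: -6*x = 18.
Step 6. [-6*x = 18] leading coefficient -6: divide by -6 ⇒ div: x = -3.

Answer: x ∈ {-3}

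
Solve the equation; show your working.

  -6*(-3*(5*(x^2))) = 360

Step 1. [-6*(-3*(5*(x^2))) = 360] divide by the outer -6. So div: -3*(5*(x^2)) = -60.
Step 2. [-3*(5*(x^2)) = -60] -3·(inner) — divide through by -3 ⇒ div: 5*(x^2) = 20.
Step 3. [5*(x^2) = 20] 5·(inner) — divide through by 5, so div: x^2 = 4.
Step 4. [x^2 = 4] √ both sides: 4 ≥ 0 gives two branches, so sqrt: x = 2 or -2.

Answer: x ∈ {-2, 2}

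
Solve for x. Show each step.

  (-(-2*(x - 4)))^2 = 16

Step 1. [(-(-2*(x - 4)))^2 = 16] 16 ≥ 0, LHS is (·)² — take ±√. So sqrt: -(-2*(x - 4)) = 4 or -4.
Step 2. [-(-2*(x - 4)) = 4 or -4] leading − — multiply by −1 ⇒ neg: -2*(x - 4) = -4 or 4.
Step 3. [-2*(x - 4) = -4 or 4] -2·(inner) — divide through by -2, so div: x - 4 = 2 or -2.
Step 4. [x - 4 = 2 or -2] 4 comes off first (add 4). So sub: x = 6 or 2.

Answer: x ∈ {2, 6}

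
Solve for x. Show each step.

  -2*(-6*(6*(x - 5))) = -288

Step 1. [-2*(-6*(6*(x - 5))) = -288] -2·(inner) — divide through by -2. So div: -6*(6*(x - 5)) = 144.
Step 2. [-6*(6*(x - 5)) = 144] divide by the outer -6 ⇒ div: 6*(x - 5) = -24.
Step 3. [6*(x - 5) = -24] 6·(inner) — divide through by 6, so div: x - 5 = -4.
Step 4. [x - 5 = -4] peel the -5: add 5 from each side ⇒ sub: x = 1.

Answer: x ∈ {1}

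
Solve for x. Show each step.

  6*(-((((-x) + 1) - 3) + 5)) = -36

Step 1. [6*(-((((-x) + 1) - 3) + 5)) = -36] 6·(inner) — divide through by 6 ⇒ div: -((((-x) + 1) - 3) + 5) = -6.
Step 2. [-((((-x) + 1) - 3) + 5) = -6] leading − — multiply by −1. So neg: (((-x) + 1) - 3) + 5 = 6.
Step 3. [(((-x) + 1) - 3) + 5 = 6] peel the +5: subtract 5 from each side, so sub: ((-x) + 1) - 3 = 1.
Step 4. [((-x) + 1) - 3 = 1] the outer -3 inverts by adding 3. So sub: (-x) + 1 = 4.
Step 5. [(-x) + 1 = 4] peel the +1: subtract 1 from each side ⇒ sub: -x = 3.
Step 6. [-x = 3] flip signs both sides, so neg: x = -3.

Answer: x ∈ {-3}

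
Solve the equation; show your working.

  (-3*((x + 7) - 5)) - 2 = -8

Step 1. [(-3*((x + 7) - 5)) - 2 = -8] -2 is outermost — add 2 both sides. So sub: -3*((x + 7) - 5) = -6.
Step 2. [-3*((x + 7) - 5) = -6] -3 out front; divide by -3 ⇒ div: (x + 7) - 5 = 2.
Step 3. [(x + 7) - 5 = 2] peel the -5: add 5 from each side ⇒ sub: x + 7 = 7.
Step 4. [x + 7 = 7] the outer +7 inverts by subtracting 7, so sub: x = 0.

Answer: x ∈ {0}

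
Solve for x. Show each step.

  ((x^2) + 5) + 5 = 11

Step 1. [((x^2) + 5) + 5 = 11] +5 is outermost — subtract 5 both sides ⇒ sub: (x^2) + 5 = 6.
Step 2. [(x^2) + 5 = 6] 5 comes off first (subtract 5) ⇒ sub: x^2 = 1.
Step 3. [x^2 = 1] √ both sides: 1 ≥ 0 gives two branches ⇒ sqrt: x = 1 or -1.

Answer: x ∈ {-1, 1}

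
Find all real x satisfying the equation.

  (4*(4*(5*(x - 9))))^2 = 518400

Step 1. [(4*(4*(5*(x - 9))))^2 = 518400] LHS squared, RHS 518400 ≥ 0: apply √ (±) ⇒ sqrt: 4*(4*(5*(x - 9))) = 720 or -720.
Step 2. [4*(4*(5*(x - 9))) = 720 or -720] leading coefficient 4: divide by 4 ⇒ div: 4*(5*(x - 9)) = 180 or -180.
Step 3. [4*(5*(x - 9)) = 180 or -180] LHS = 4·(…); ÷4 both sides ⇒ div: 5*(x - 9) = 45 or -45.
Step 4. [5*(x - 9) = 45 or -45] 5 out front; divide by 5, so div: x - 9 = 9 or -9.
Step 5. [x - 9 = 9 or -9] peel the -9: add 9 from each side. So sub: x = 18 or 0.

Answer: x ∈ {0, 18}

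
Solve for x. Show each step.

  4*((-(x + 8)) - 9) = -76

Step 1. [4*((-(x + 8)) - 9) = -76] 4 out front; divide by 4. So div: (-(x + 8)) - 9 = -19.
Step 2. [(-(x + 8)) - 9 = -19] 9 comes off first (add 9) ⇒ sub: -(x + 8) = -10.
Step 3. [-(x + 8) = -10] LHS negated; negate both sides. So neg: x + 8 = 10.
Step 4. [x + 8 = 10] subtract 8: x sits inside (… + 8). So sub: x = 2.

Answer: x ∈ {2}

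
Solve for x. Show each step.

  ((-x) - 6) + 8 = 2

Step 1. [((-x) - 6) + 8 = 2] 8 comes off first (subtract 8) ⇒ sub: (-x) - 6 = -6.
Step 2. [(-x) - 6 = -6] the outer -6 inverts by adding 6 ⇒ sub: -x = 0.
Step 3. [-x = 0] leading − — multiply by −1. So neg: x = 0.

Answer: x ∈ {0}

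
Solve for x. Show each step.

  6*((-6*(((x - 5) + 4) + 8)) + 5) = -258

Step 1. [6*((-6*(((x - 5) + 4) + 8)) + 5) = -258] 6·(inner) — divide through by 6, so div: (-6*(((x - 5) + 4) + 8)) + 5 = -43.
Step 2. [(-6*(((x - 5) + 4) + 8)) + 5 = -43] +5 is outermost — subtract 5 both sides, so sub: -6*(((x - 5) + 4) + 8) = -48.
Step 3. [-6*(((x - 5) + 4) + 8) = -48] leading coefficient -6: divide by -6 ⇒ div: ((x - 5) + 4) + 8 = 8.
Step 4. [((x - 5) + 4) + 8 = 8] 8 comes off first (subtract 8), so sub: (x - 5) + 4 = 0.
Step 5. [(x - 5) + 4 = 0] 4 comes off first (subtract 4), so sub: x - 5 = -4.
Step 6. [x - 5 = -4] peel the -5: add 5 from each side, so sub: x = 1.

Answer: x ∈ {1}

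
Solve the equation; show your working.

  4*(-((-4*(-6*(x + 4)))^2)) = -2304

Step 1. [4*(-((-4*(-6*(x + 4)))^2)) = -2304] divide by the outer 4. So div: -((-4*(-6*(x + 4)))^2) = -576.
Step 2. [-((-4*(-6*(x + 4)))^2) = -576] flip signs both sides, so neg: (-4*(-6*(x + 4)))^2 = 576.
Step 3. [(-4*(-6*(x + 4)))^2 = 576] LHS squared, RHS 576 ≥ 0: apply √ (±). So sqrt: -4*(-6*(x + 4)) = 24 or -24.
Step 4. [-4*(-6*(x + 4)) = 24 or -24] -4·(inner) — divide through by -4. So div: -6*(x + 4) = -6 or 6.
Step 5. [-6*(x + 4) = -6 or 6] -6·(inner) — divide through by -6, so div: x + 4 = 1 or -1.
Step 6. [x + 4 = 1 or -1] subtract 4: x sits inside (… + 4) ⇒ sub: x = -3 or -5.

Answer: x ∈ {-5, -3}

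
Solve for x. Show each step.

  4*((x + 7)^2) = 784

Step 1. [4*((x + 7)^2) = 784] divide by the outer 4. So div: (x + 7)^2 = 196.
Step 2. [(x + 7)^2 = 196] 196 ≥ 0, LHS is (·)² — take ±√ ⇒ sqrt: x + 7 = 14 or -14.
Step 3. [x + 7 = 14 or -14] 7 comes off first (subtract 7), so sub: x = 7 or -21.

Answer: x ∈ {-21, 7}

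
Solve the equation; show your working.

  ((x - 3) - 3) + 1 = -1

Step 1. [((x - 3) - 3) + 1 = -1] peel the +1: subtract 1 from each side. So sub: (x - 3) - 3 = -2.
Step 2. [(x - 3) - 3 = -2] the outer -3 inverts by adding 3. So sub: x - 3 = 1.
Step 3. [x - 3 = 1] 3 comes off first (add 3), so sub: x = 4.

Answer: x ∈ {4}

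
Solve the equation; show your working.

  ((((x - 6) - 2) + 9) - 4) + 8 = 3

Step 1. [((((x - 6) - 2) + 9) - 4) + 8 = 3] 8 comes off first (subtract 8) ⇒ sub: (((x - 6) - 2) + 9) - 4 = -5.
Step 2. [(((x - 6) - 2) + 9) - 4 = -5] add 4: x sits inside (… - 4). So sub: ((x - 6) - 2) + 9 = -1.
Step 3. [((x - 6) - 2) + 9 = -1] subtract 9: x sits inside (… + 9) ⇒ sub: (x - 6) - 2 = -10.
Step 4. [(x - 6) - 2 = -10] -2 is outermost — add 2 both sides, so sub: x - 6 = -8.
Step 5. [x - 6 = -8] peel the -6: add 6 from each side, so sub: x = -2.

Answer: x ∈ {-2}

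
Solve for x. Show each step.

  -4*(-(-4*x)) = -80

Step 1. [-4*(-(-4*x)) = -80] divide by the outer -4. So div: -(-4*x) = 20.
Step 2. [-(-4*x) = 20] leading − — multiply by −1, so neg: -4*x = -20.
Step 3. [-4*x = -20] leading coefficient -4: divide by -4. So div: x = 5.

Answer: x ∈ {5}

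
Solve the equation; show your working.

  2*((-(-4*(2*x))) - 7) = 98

Step 1. [2*((-(-4*(2*x))) - 7) = 98] 2 out front; divide by 2 ⇒ div: (-(-4*(2*x))) - 7 = 49.
Step 2. [(-(-4*(2*x))) - 7 = 49] -7 is outermost — add 7 both sides, so sub: -(-4*(2*x)) = 56.
Step 3. [-(-4*(2*x)) = 56] flip signs both sides, so neg: -4*(2*x) = -56.
Step 4. [-4*(2*x) = -56] leading coefficient -4: divide by -4, so div: 2*x = 14.
Step 5. [2*x = 14] LHS = 2·(…); ÷2 both sides. So div: x = 7.

Answer: x ∈ {7}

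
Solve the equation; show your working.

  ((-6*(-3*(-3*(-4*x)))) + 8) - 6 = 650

Step 1. [((-6*(-3*(-3*(-4*x)))) + 8) - 6 = 650] add 6: x sits inside (… - 6) ⇒ sub: (-6*(-3*(-3*(-4*x)))) + 8 = 656.
Step 2. [(-6*(-3*(-3*(-4*x)))) + 8 = 656] +8 is outermost — subtract 8 both sides. So sub: -6*(-3*(-3*(-4*x))) = 648.
Step 3. [-6*(-3*(-3*(-4*x))) = 648] -6·(inner) — divide through by -6. So div: -3*(-3*(-4*x)) = -108.
Step 4. [-3*(-3*(-4*x)) = -108] leading coefficient -3: divide by -3, so div: -3*(-4*x) = 36.
Step 5. [-3*(-4*x) = 36] divide by the outer -3 ⇒ div: -4*x = -12.
Step 6. [-4*x = -12] leading coefficient -4: divide by -4 ⇒ div: x = 3.

Answer: x ∈ {3}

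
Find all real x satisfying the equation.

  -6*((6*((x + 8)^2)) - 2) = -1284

Step 1. [-6*((6*((x + 8)^2)) - 2) = -1284] LHS = -6·(…); ÷-6 both sides. So div: (6*((x + 8)^2)) - 2 = 214.
Step 2. [(6*((x + 8)^2)) - 2 = 214] -2 is outermost — add 2 both sides ⇒ sub: 6*((x + 8)^2) = 216.
Step 3. [6*((x + 8)^2) = 216] 6·(inner) — divide through by 6, so div: (x + 8)^2 = 36.
Step 4. [(x + 8)^2 = 36] LHS squared, RHS 36 ≥ 0: apply √ (±), so sqrt: x + 8 = 6 or -6.
Step 5. [x + 8 = 6 or -6] 8 comes off first (subtract 8). So sub: x = -2 or -14.

Answer: x ∈ {-14, -2}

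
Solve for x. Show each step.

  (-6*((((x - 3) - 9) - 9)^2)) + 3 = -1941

Step 1. [(-6*((((x - 3) - 9) - 9)^2)) + 3 = -1941] peel the +3: subtract 3 from each side, so sub: -6*((((x - 3) - 9) - 9)^2) = -1944.
Step 2. [-6*((((x - 3) - 9) - 9)^2) = -1944] -6·(inner) — divide through by -6. So div: (((x - 3) - 9) - 9)^2 = 324.
Step 3. [(((x - 3) - 9) - 9)^2 = 324] LHS squared, RHS 324 ≥ 0: apply √ (±). So sqrt: ((x - 3) - 9) - 9 = 18 or -18.
Step 4. [((x - 3) - 9) - 9 = 18 or -18] the outer -9 inverts by adding 9, so sub: (x - 3) - 9 = 27 or -9.
Step 5. [(x - 3) - 9 = 27 or -9] -9 is outermost — add 9 both sides, so sub: x - 3 = 36 or 0.
Step 6. [x - 3 = 36 or 0] the outer -3 inverts by adding 3 ⇒ sub: x = 39 or 3.

Answer: x ∈ {3, 39}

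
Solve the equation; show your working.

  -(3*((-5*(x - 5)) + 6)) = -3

Step 1. [-(3*((-5*(x - 5)) + 6)) = -3] leading − — multiply by −1. So neg: 3*((-5*(x - 5)) + 6) = 3.
Step 2. [3*((-5*(x - 5)) + 6) = 3] 3 out front; divide by 3. So div: (-5*(x - 5)) + 6 = 1.
Step 3. [(-5*(x - 5)) + 6 = 1] subtract 6: x sits inside (… + 6) ⇒ sub: -5*(x - 5) = -5.
Step 4. [-5*(x - 5) = -5] -5·(inner) — divide through by -5, so div: x - 5 = 1.
Step 5. [x - 5 = 1] the outer -5 inverts by adding 5. So sub: x = 6.

Answer: x ∈ {6}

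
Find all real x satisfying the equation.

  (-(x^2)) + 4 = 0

Step 1. [(-(x^2)) + 4 = 0] the outer +4 inverts by subtracting 4 ⇒ sub: -(x^2) = -4.
Step 2. [-(x^2) = -4] LHS negated; negate both sides. So neg: x^2 = 4.
Step 3. [x^2 = 4] √ both sides: 4 ≥ 0 gives two branches ⇒ sqrt: x = 2 or -2.

Answer: x ∈ {-2, 2}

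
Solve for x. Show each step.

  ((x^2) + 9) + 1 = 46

Step 1. [((x^2) + 9) + 1 = 46] peel the +1: subtract 1 from each side, so sub: (x^2) + 9 = 45.
Step 2. [(x^2) + 9 = 45] the outer +9 inverts by subtracting 9 ⇒ sub: x^2 = 36.
Step 3. [x^2 = 36] 36 ≥ 0, LHS is (·)² — take ±√ ⇒ sqrt: x = 6 or -6.

Answer: x ∈ {-6, 6}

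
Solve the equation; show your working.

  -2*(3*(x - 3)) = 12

Step 1. [-2*(3*(x - 3)) = 12] -2 out front; divide by -2, so div: 3*(x - 3) = -6.
Step 2. [3*(x - 3) = -6] leading coefficient 3: divide by 3. So div: x - 3 = -2.
Step 3. [x - 3 = -2] the outer -3 inverts by adding 3 ⇒ sub: x = 1.

Answer: x ∈ {1}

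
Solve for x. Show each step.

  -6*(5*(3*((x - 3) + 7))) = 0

Step 1. [-6*(5*(3*((x - 3) + 7))) = 0] LHS = -6·(…); ÷-6 both sides, so div: 5*(3*((x - 3) + 7)) = 0.
Step 2. [5*(3*((x - 3) + 7)) = 0] 5·(inner) — divide through by 5. So div: 3*((x - 3) + 7) = 0.
Step 3. [3*((x - 3) + 7) = 0] 3 out front; divide by 3 ⇒ div: (x - 3) + 7 = 0.
Step 4. [(x - 3) + 7 = 0] 7 comes off first (subtract 7). So sub: x - 3 = -7.
Step 5. [x - 3 = -7] add 3: x sits inside (… - 3). So sub: x = -4.

Answer: x ∈ {-4}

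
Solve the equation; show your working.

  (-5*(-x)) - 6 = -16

Step 1. [(-5*(-x)) - 6 = -16] 6 comes off first (add 6), so sub: -5*(-x) = -10.
Step 2. [-5*(-x) = -10] -5 out front; divide by -5 ⇒ div: -x = 2.
Step 3. [-x = 2] LHS negated; negate both sides ⇒ neg: x = -2.

Answer: x ∈ {-2}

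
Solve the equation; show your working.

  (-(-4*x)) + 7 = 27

Step 1. [(-(-4*x)) + 7 = 27] +7 is outermost — subtract 7 both sides. So sub: -(-4*x) = 20.
Step 2. [-(-4*x) = 20] leading − — multiply by −1. So neg: -4*x = -20.
Step 3. [-4*x = -20] leading coefficient -4: divide by -4 ⇒ div: x = 5.

Answer: x ∈ {5}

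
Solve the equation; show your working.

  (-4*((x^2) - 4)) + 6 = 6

Step 1. [(-4*((x^2) - 4)) + 6 = 6] 6 comes off first (subtract 6). So sub: -4*((x^2) - 4) = 0.
Step 2. [-4*((x^2) - 4) = 0] leading coefficient -4: divide by -4, so div: (x^2) - 4 = 0.
Step 3. [(x^2) - 4 = 0] 4 comes off first (add 4), so sub: x^2 = 4.
Step 4. [x^2 = 4] √ both sides: 4 ≥ 0 gives two branches. So sqrt: x = 2 or -2.

Answer: x ∈ {-2, 2}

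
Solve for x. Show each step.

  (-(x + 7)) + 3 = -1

Step 1. [(-(x + 7)) + 3 = -1] 3 comes off first (subtract 3). So sub: -(x + 7) = -4.
Step 2. [-(x + 7) = -4] LHS negated; negate both sides, so neg: x + 7 = 4.
Step 3. [x + 7 = 4] peel the +7: subtract 7 from each side ⇒ sub: x = -3.

Answer: x ∈ {-3}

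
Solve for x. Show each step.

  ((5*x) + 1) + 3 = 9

Step 1. [((5*x) + 1) + 3 = 9] the outer +3 inverts by subtracting 3, so sub: (5*x) + 1 = 6.
Step 2. [(5*x) + 1 = 6] the outer +1 inverts by subtracting 1 ⇒ sub: 5*x = 5.
Step 3. [5*x = 5] divide by the outer 5, so div: x = 1.

Answer: x ∈ {1}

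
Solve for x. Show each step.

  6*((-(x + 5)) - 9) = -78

Step 1. [6*((-(x + 5)) - 9) = -78] divide by the outer 6. So div: (-(x + 5)) - 9 = -13.
Step 2. [(-(x + 5)) - 9 = -13] the outer -9 inverts by adding 9 ⇒ sub: -(x + 5) = -4.
Step 3. [-(x + 5) = -4] leading − — multiply by −1, so neg: x + 5 = 4.
Step 4. [x + 5 = 4] the outer +5 inverts by subtracting 5 ⇒ sub: x = -1.

Answer: x ∈ {-1}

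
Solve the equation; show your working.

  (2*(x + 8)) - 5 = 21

Step 1. [(2*(x + 8)) - 5 = 21] peel the -5: add 5 from each side. So sub: 2*(x + 8) = 26.
Step 2. [2*(x + 8) = 26] 2·(inner) — divide through by 2 ⇒ div: x + 8 = 13.
Step 3. [x + 8 = 13] +8 is outermost — subtract 8 both sides ⇒ sub: x = 5.

Answer: x ∈ {5}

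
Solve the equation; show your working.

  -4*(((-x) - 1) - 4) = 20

Step 1. [-4*(((-x) - 1) - 4) = 20] -4 out front; divide by -4, so div: ((-x) - 1) - 4 = -5.
Step 2. [((-x) - 1) - 4 = -5] peel the -4: add 4 from each side. So sub: (-x) - 1 = -1.
Step 3. [(-x) - 1 = -1] -1 is outermost — add 1 both sides. So sub: -x = 0.
Step 4. [-x = 0] leading − — multiply by −1. So neg: x = 0.

Answer: x ∈ {0}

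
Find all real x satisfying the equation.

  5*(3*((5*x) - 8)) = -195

Step 1. [5*(3*((5*x) - 8)) = -195] 5·(inner) — divide through by 5. So div: 3*((5*x) - 8) = -39.
Step 2. [3*((5*x) - 8) = -39] leading coefficient 3: divide by 3, so div: (5*x) - 8 = -13.
Step 3. [(5*x) - 8 = -13] add 8: x sits inside (… - 8), so sub: 5*x = -5.
Step 4. [5*x = -5] 5 out front; divide by 5, so div: x = -1.

Answer: x ∈ {-1}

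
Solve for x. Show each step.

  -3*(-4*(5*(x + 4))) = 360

Step 1. [-3*(-4*(5*(x + 4))) = 360] -3 out front; divide by -3 ⇒ div: -4*(5*(x + 4)) = -120.
Step 2. [-4*(5*(x + 4)) = -120] -4·(inner) — divide through by -4 ⇒ div: 5*(x + 4) = 30.
Step 3. [5*(x + 4) = 30] LHS = 5·(…); ÷5 both sides ⇒ div: x + 4 = 6.
Step 4. [x + 4 = 6] 4 comes off first (subtract 4). So sub: x = 2.

Answer: x ∈ {2}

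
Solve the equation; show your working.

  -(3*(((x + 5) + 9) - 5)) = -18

Step 1. [-(3*(((x + 5) + 9) - 5)) = -18] flip signs both sides ⇒ neg: 3*(((x + 5) + 9) - 5) = 18.
Step 2. [3*(((x + 5) + 9) - 5) = 18] 3 out front; divide by 3 ⇒ div: ((x + 5) + 9) - 5 = 6.
Step 3. [((x + 5) + 9) - 5 = 6] peel the -5: add 5 from each side. So sub: (x + 5) + 9 = 11.
Step 4. [(x + 5) + 9 = 11] subtract 9: x sits inside (… + 9). So sub: x + 5 = 2.
Step 5. [x + 5 = 2] subtract 5: x sits inside (… + 5) ⇒ sub: x = -3.

Answer: x ∈ {-3}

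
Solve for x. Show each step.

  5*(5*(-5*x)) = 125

Step 1. [5*(5*(-5*x)) = 125] leading coefficient 5: divide by 5 ⇒ div: 5*(-5*x) = 25.
Step 2. [5*(-5*x) = 25] 5·(inner) — divide through by 5, so div: -5*x = 5.
Step 3. [-5*x = 5] -5·(inner) — divide through by -5, so div: x = -1.

Answer: x ∈ {-1}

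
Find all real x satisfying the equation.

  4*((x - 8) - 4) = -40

Step 1. [4*((x - 8) - 4) = -40] 4 out front; divide by 4. So div: (x - 8) - 4 = -10.
Step 2. [(x - 8) - 4 = -10] add 4: x sits inside (… - 4). So sub: x - 8 = -6.
Step 3. [x - 8 = -6] peel the -8: add 8 from each side, so sub: x = 2.

Answer: x ∈ {2}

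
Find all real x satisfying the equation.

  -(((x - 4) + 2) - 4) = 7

Step 1. [-(((x - 4) + 2) - 4) = 7] flip signs both sides ⇒ neg: ((x - 4) + 2) - 4 = -7.
Step 2. [((x - 4) + 2) - 4 = -7] 4 comes off first (add 4). So sub: (x - 4) + 2 = -3.
Step 3. [(x - 4) + 2 = -3] 2 comes off first (subtract 2). So sub: x - 4 = -5.
Step 4. [x - 4 = -5] the outer -4 inverts by adding 4 ⇒ sub: x = -1.

Answer: x ∈ {-1}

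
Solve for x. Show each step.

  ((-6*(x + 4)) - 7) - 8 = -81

Step 1. [((-6*(x + 4)) - 7) - 8 = -81] peel the -8: add 8 from each side, so sub: (-6*(x + 4)) - 7 = -73.
Step 2. [(-6*(x + 4)) - 7 = -73] the outer -7 inverts by adding 7 ⇒ sub: -6*(x + 4) = -66.
Step 3. [-6*(x + 4) = -66] -6·(inner) — divide through by -6 ⇒ div: x + 4 = 11.
Step 4. [x + 4 = 11] the outer +4 inverts by subtracting 4. So sub: x = 7.

Answer: x ∈ {7}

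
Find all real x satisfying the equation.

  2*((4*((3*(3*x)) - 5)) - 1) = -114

Step 1. [2*((4*((3*(3*x)) - 5)) - 1) = -114] leading coefficient 2: divide by 2 ⇒ div: (4*((3*(3*x)) - 5)) - 1 = -57.
Step 2. [(4*((3*(3*x)) - 5)) - 1 = -57] -1 is outermost — add 1 both sides. So sub: 4*((3*(3*x)) - 5) = -56.
Step 3. [4*((3*(3*x)) - 5) = -56] 4·(inner) — divide through by 4. So div: (3*(3*x)) - 5 = -14.
Step 4. [(3*(3*x)) - 5 = -14] 5 comes off first (add 5). So sub: 3*(3*x) = -9.
Step 5. [3*(3*x) = -9] LHS = 3·(…); ÷3 both sides ⇒ div: 3*x = -3.
Step 6. [3*x = -3] 3·(inner) — divide through by 3, so div: x = -1.

Answer: x ∈ {-1}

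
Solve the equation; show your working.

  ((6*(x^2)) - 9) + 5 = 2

Step 1. [((6*(x^2)) - 9) + 5 = 2] +5 is outermost — subtract 5 both sides. So sub: (6*(x^2)) - 9 = -3.
Step 2. [(6*(x^2)) - 9 = -3] peel the -9: add 9 from each side. So sub: 6*(x^2) = 6.
Step 3. [6*(x^2) = 6] divide by the outer 6 ⇒ div: x^2 = 1.
Step 4. [x^2 = 1] √ both sides: 1 ≥ 0 gives two branches ⇒ sqrt: x = 1 or -1.

Answer: x ∈ {-1, 1}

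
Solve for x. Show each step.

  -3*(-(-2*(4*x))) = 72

Step 1. [-3*(-(-2*(4*x))) = 72] divide by the outer -3. So div: -(-2*(4*x)) = -24.
Step 2. [-(-2*(4*x)) = -24] LHS negated; negate both sides. So neg: -2*(4*x) = 24.
Step 3. [-2*(4*x) = 24] -2·(inner) — divide through by -2 ⇒ div: 4*x = -12.
Step 4. [4*x = -12] leading coefficient 4: divide by 4, so div: x = -3.

Answer: x ∈ {-3}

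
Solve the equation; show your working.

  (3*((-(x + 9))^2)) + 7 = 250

Step 1. [(3*((-(x + 9))^2)) + 7 = 250] the outer +7 inverts by subtracting 7, so sub: 3*((-(x + 9))^2) = 243.
Step 2. [3*((-(x + 9))^2) = 243] 3·(inner) — divide through by 3, so div: (-(x + 9))^2 = 81.
Step 3. [(-(x + 9))^2 = 81] LHS squared, RHS 81 ≥ 0: apply √ (±), so sqrt: -(x + 9) = 9 or -9.
Step 4. [-(x + 9) = 9 or -9] flip signs both sides, so neg: x + 9 = -9 or 9.
Step 5. [x + 9 = -9 or 9] +9 is outermost — subtract 9 both sides, so sub: x = -18 or 0.

Answer: x ∈ {-18, 0}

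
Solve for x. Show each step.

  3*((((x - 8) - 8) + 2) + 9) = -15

Step 1. [3*((((x - 8) - 8) + 2) + 9) = -15] LHS = 3·(…); ÷3 both sides, so div: (((x - 8) - 8) + 2) + 9 = -5.
Step 2. [(((x - 8) - 8) + 2) + 9 = -5] +9 is outermost — subtract 9 both sides ⇒ sub: ((x - 8) - 8) + 2 = -14.
Step 3. [((x - 8) - 8) + 2 = -14] the outer +2 inverts by subtracting 2. So sub: (x - 8) - 8 = -16.
Step 4. [(x - 8) - 8 = -16] peel the -8: add 8 from each side, so sub: x - 8 = -8.
Step 5. [x - 8 = -8] peel the -8: add 8 from each side. So sub: x = 0.

Answer: x ∈ {0}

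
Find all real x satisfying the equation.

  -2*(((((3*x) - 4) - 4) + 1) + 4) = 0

Step 1. [-2*(((((3*x) - 4) - 4) + 1) + 4) = 0] -2·(inner) — divide through by -2, so div: ((((3*x) - 4) - 4) + 1) + 4 = 0.
Step 2. [((((3*x) - 4) - 4) + 1) + 4 = 0] subtract 4: x sits inside (… + 4), so sub: (((3*x) - 4) - 4) + 1 = -4.
Step 3. [(((3*x) - 4) - 4) + 1 = -4] +1 is outermost — subtract 1 both sides ⇒ sub: ((3*x) - 4) - 4 = -5.
Step 4. [((3*x) - 4) - 4 = -5] add 4: x sits inside (… - 4) ⇒ sub: (3*x) - 4 = -1.
Step 5. [(3*x) - 4 = -1] 4 comes off first (add 4). So sub: 3*x = 3.
Step 6. [3*x = 3] leading coefficient 3: divide by 3, so div: x = 1.

Answer: x ∈ {1}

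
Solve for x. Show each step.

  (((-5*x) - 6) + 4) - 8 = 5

Step 1. [(((-5*x) - 6) + 4) - 8 = 5] -8 is outermost — add 8 both sides, so sub: ((-5*x) - 6) + 4 = 13.
Step 2. [((-5*x) - 6) + 4 = 13] 4 comes off first (subtract 4), so sub: (-5*x) - 6 = 9.
Step 3. [(-5*x) - 6 = 9] peel the -6: add 6 from each side. So sub: -5*x = 15.
Step 4. [-5*x = 15] leading coefficient -5: divide by -5, so div: x = -3.

Answer: x ∈ {-3}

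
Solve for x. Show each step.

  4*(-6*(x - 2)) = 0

Step 1. [4*(-6*(x - 2)) = 0] leading coefficient 4: divide by 4. So div: -6*(x - 2) = 0.
Step 2. [-6*(x - 2) = 0] leading coefficient -6: divide by -6 ⇒ div: x - 2 = 0.
Step 3. [x - 2 = 0] 2 comes off first (add 2) ⇒ sub: x = 2.

Answer: x ∈ {2}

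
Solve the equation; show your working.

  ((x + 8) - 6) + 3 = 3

Step 1. [((x + 8) - 6) + 3 = 3] 3 comes off first (subtract 3), so sub: (x + 8) - 6 = 0.
Step 2. [(x + 8) - 6 = 0] 6 comes off first (add 6) ⇒ sub: x + 8 = 6.
Step 3. [x + 8 = 6] peel the +8: subtract 8 from each side, so sub: x = -2.

Answer: x ∈ {-2}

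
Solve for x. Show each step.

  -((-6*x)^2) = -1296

Step 1. [-((-6*x)^2) = -1296] leading − — multiply by −1. So neg: (-6*x)^2 = 1296.
Step 2. [(-6*x)^2 = 1296] LHS squared, RHS 1296 ≥ 0: apply √ (±) ⇒ sqrt: -6*x = 36 or -36.
Step 3. [-6*x = 36 or -36] -6 out front; divide by -6. So div: x = -6 or 6.

Answer: x ∈ {-6, 6}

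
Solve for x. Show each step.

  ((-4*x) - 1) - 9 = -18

Step 1. [((-4*x) - 1) - 9 = -18] -9 is outermost — add 9 both sides, so sub: (-4*x) - 1 = -9.
Step 2. [(-4*x) - 1 = -9] -1 is outermost — add 1 both sides. So sub: -4*x = -8.
Step 3. [-4*x = -8] leading coefficient -4: divide by -4, so div: x = 2.

Answer: x ∈ {2}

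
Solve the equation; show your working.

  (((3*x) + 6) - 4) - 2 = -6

Step 1. [(((3*x) + 6) - 4) - 2 = -6] the outer -2 inverts by adding 2, so sub: ((3*x) + 6) - 4 = -4.
Step 2. [((3*x) + 6) - 4 = -4] add 4: x sits inside (… - 4). So sub: (3*x) + 6 = 0.
Step 3. [(3*x) + 6 = 0] 3 divides every term; factor it out, so factor: x + 2 = 0.
Step 4. [x + 2 = 0] 2 comes off first (subtract 2). So sub: x = -2.

Answer: x ∈ {-2}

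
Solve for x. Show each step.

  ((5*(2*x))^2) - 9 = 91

Step 1. [((5*(2*x))^2) - 9 = 91] the outer -9 inverts by adding 9 ⇒ sub: (5*(2*x))^2 = 100.
Step 2. [(5*(2*x))^2 = 100] 100 ≥ 0, LHS is (·)² — take ±√ ⇒ sqrt: 5*(2*x) = 10 or -10.
Step 3. [5*(2*x) = 10 or -10] divide by the outer 5, so div: 2*x = 2 or -2.
Step 4. [2*x = 2 or -2] 2 out front; divide by 2. So div: x = 1 or -1.

Answer: x ∈ {-1, 1}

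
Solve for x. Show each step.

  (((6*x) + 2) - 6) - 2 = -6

Step 1. [(((6*x) + 2) - 6) - 2 = -6] -2 is outermost — add 2 both sides ⇒ sub: ((6*x) + 2) - 6 = -4.
Step 2. [((6*x) + 2) - 6 = -4] 6 comes off first (add 6), so sub: (6*x) + 2 = 2.
Step 3. [(6*x) + 2 = 2] 2 comes off first (subtract 2) ⇒ sub: 6*x = 0.
Step 4. [6*x = 0] divide by the outer 6 ⇒ div: x = 0.

Answer: x ∈ {0}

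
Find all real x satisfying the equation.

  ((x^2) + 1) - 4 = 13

Step 1. [((x^2) + 1) - 4 = 13] add 4: x sits inside (… - 4) ⇒ sub: (x^2) + 1 = 17.
Step 2. [(x^2) + 1 = 17] subtract 1: x sits inside (… + 1), so sub: x^2 = 16.
Step 3. [x^2 = 16] √ both sides: 16 ≥ 0 gives two branches, so sqrt: x = 4 or -4.

Answer: x ∈ {-4, 4}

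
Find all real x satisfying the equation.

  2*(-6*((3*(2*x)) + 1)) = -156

Step 1. [2*(-6*((3*(2*x)) + 1)) = -156] 2·(inner) — divide through by 2, so div: -6*((3*(2*x)) + 1) = -78.
Step 2. [-6*((3*(2*x)) + 1) = -78] LHS = -6·(…); ÷-6 both sides, so div: (3*(2*x)) + 1 = 13.
Step 3. [(3*(2*x)) + 1 = 13] +1 is outermost — subtract 1 both sides ⇒ sub: 3*(2*x) = 12.
Step 4. [3*(2*x) = 12] LHS = 3·(…); ÷3 both sides. So div: 2*x = 4.
Step 5. [2*x = 4] 2·(inner) — divide through by 2, so div: x = 2.

Answer: x ∈ {2}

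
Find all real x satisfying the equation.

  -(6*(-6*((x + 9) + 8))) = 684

Step 1. [-(6*(-6*((x + 9) + 8))) = 684] leading − — multiply by −1. So neg: 6*(-6*((x + 9) + 8)) = -684.
Step 2. [6*(-6*((x + 9) + 8)) = -684] 6 out front; divide by 6. So div: -6*((x + 9) + 8) = -114.
Step 3. [-6*((x + 9) + 8) = -114] leading coefficient -6: divide by -6, so div: (x + 9) + 8 = 19.
Step 4. [(x + 9) + 8 = 19] subtract 8: x sits inside (… + 8) ⇒ sub: x + 9 = 11.
Step 5. [x + 9 = 11] peel the +9: subtract 9 from each side, so sub: x = 2.

Answer: x ∈ {2}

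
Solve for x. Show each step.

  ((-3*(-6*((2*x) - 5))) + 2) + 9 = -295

Step 1. [((-3*(-6*((2*x) - 5))) + 2) + 9 = -295] subtract 9: x sits inside (… + 9) ⇒ sub: (-3*(-6*((2*x) - 5))) + 2 = -304.
Step 2. [(-3*(-6*((2*x) - 5))) + 2 = -304] peel the +2: subtract 2 from each side. So sub: -3*(-6*((2*x) - 5)) = -306.
Step 3. [-3*(-6*((2*x) - 5)) = -306] leading coefficient -3: divide by -3 ⇒ div: -6*((2*x) - 5) = 102.
Step 4. [-6*((2*x) - 5) = 102] divide by the outer -6, so div: (2*x) - 5 = -17.
Step 5. [(2*x) - 5 = -17] 5 comes off first (add 5), so sub: 2*x = -12.
Step 6. [2*x = -12] leading coefficient 2: divide by 2, so div: x = -6.

Answer: x ∈ {-6}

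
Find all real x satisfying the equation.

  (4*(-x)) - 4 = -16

Step 1. [(4*(-x)) - 4 = -16] common factor 4 (LHS and -16) — divide through, so factor: (-x) - 1 = -4.
Step 2. [(-x) - 1 = -4] peel the -1: add 1 from each side, so sub: -x = -3.
Step 3. [-x = -3] leading − — multiply by −1, so neg: x = 3.

Answer: x ∈ {3}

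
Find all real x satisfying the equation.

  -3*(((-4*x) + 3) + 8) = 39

Step 1. [-3*(((-4*x) + 3) + 8) = 39] divide by the outer -3, so div: ((-4*x) + 3) + 8 = -13.
Step 2. [((-4*x) + 3) + 8 = -13] the outer +8 inverts by subtracting 8 ⇒ sub: (-4*x) + 3 = -21.
Step 3. [(-4*x) + 3 = -21] the outer +3 inverts by subtracting 3 ⇒ sub: -4*x = -24.
Step 4. [-4*x = -24] LHS = -4·(…); ÷-4 both sides. So div: x = 6.

Answer: x ∈ {6}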